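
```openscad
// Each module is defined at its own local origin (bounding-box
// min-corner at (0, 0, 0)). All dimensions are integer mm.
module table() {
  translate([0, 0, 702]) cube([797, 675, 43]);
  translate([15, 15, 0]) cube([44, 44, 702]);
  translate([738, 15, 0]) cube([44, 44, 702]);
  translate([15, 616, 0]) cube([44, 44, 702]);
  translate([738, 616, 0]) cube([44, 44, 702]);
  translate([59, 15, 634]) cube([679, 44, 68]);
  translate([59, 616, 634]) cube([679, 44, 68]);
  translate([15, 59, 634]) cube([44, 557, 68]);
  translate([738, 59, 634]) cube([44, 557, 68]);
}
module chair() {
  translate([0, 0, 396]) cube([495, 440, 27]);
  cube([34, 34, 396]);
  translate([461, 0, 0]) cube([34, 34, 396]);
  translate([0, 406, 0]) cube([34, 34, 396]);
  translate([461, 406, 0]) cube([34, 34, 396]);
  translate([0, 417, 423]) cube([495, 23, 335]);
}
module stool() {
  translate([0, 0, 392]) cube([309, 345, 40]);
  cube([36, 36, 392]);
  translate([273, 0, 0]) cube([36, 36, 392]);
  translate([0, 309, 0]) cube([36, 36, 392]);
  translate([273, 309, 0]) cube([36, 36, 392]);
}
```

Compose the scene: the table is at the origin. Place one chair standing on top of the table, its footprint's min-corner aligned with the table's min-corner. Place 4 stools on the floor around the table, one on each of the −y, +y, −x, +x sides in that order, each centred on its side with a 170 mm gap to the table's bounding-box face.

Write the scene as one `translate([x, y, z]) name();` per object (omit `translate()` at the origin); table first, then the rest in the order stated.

table();
translate([0, 0, 745]) chair();
translate([244, -515, 0]) stool();
translate([244, 845, 0]) stool();
translate([-479, 165, 0]) stool();
translate([967, 165, 0]) stool();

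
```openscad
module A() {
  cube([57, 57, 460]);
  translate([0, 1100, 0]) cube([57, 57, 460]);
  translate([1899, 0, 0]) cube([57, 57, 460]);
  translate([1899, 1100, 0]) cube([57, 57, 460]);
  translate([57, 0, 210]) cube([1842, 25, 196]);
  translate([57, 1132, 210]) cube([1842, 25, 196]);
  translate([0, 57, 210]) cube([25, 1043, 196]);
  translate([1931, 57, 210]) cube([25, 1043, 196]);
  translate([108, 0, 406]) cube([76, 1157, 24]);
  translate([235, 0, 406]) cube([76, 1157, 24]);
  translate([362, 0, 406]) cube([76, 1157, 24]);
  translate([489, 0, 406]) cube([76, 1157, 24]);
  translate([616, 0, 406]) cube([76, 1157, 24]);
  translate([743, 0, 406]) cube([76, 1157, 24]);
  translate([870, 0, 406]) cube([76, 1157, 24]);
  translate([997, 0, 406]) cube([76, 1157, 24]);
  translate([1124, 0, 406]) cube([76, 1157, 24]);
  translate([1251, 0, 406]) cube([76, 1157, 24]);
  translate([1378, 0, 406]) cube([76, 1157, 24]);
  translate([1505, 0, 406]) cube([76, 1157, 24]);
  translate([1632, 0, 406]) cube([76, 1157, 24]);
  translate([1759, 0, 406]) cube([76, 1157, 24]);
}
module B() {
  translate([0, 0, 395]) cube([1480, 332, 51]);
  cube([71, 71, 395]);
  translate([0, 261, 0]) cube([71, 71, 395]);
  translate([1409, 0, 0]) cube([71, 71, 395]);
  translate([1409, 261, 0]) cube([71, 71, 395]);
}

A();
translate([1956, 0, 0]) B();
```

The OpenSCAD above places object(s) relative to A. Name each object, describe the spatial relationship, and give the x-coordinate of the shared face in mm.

A is a bed frame. B is a bench. The bench is against the bed frame's +x side, with their −y faces flush. The x-coordinate of the shared face is 1956 mm.

The bed frame's +x face and the bench's −x face are both at x = 1956 mm.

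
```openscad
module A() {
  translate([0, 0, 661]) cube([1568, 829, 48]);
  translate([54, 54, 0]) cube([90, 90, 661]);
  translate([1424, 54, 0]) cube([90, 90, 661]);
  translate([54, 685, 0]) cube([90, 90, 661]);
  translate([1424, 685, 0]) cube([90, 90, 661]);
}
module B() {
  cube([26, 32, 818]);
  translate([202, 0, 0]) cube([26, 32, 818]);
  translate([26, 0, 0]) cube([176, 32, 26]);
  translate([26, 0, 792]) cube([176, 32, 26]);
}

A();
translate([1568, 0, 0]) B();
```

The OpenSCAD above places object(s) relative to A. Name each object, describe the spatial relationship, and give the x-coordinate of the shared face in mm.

A is a table. B is a picture frame. The picture frame is against the table's +x side, with their −y faces flush. The x-coordinate of the shared face is 1568 mm.

The table's +x face and the picture frame's −x face are both at x = 1568 mm.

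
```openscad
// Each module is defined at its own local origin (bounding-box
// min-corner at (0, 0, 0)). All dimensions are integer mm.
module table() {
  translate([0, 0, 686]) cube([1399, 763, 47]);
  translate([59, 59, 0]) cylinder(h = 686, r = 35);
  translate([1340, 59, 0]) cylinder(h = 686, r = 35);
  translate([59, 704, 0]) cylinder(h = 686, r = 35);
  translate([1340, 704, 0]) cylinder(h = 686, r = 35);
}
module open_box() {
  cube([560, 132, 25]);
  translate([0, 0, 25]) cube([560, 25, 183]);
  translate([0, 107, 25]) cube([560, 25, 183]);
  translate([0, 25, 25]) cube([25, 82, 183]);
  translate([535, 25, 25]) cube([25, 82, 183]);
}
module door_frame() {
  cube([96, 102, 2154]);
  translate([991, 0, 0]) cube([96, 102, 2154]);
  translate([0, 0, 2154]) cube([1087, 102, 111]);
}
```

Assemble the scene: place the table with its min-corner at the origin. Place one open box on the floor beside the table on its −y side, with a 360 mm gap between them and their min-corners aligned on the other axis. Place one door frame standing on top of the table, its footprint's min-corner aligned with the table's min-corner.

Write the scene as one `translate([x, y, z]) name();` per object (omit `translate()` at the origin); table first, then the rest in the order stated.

table();
translate([0, -492, 0]) open_box();
translate([0, 0, 733]) door_frame();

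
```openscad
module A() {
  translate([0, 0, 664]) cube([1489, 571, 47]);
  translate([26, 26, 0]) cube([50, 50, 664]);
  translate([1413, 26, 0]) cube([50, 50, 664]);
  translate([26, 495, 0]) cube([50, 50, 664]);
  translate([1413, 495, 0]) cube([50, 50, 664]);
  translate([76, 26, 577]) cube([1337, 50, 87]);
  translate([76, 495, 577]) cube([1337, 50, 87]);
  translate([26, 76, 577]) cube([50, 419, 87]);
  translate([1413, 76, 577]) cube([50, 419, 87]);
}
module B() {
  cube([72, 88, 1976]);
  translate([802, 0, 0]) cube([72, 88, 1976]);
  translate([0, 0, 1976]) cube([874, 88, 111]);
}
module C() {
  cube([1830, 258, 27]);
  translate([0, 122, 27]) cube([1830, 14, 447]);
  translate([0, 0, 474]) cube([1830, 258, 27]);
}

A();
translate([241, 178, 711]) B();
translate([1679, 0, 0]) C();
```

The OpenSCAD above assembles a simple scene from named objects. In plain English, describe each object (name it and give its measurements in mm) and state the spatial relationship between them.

A is a table with a 1489×571 mm rectangular top, 47 mm thick, top surface at z = 711 mm, supported by four 50×50 mm square legs, each inset 26 mm from the nearest pair of top edges, running from the floor. Four apron rails, 50 mm thick and 87 mm tall, run between adjacent legs with their top edges flush with the underside of the top and their outer faces flush with the legs' outer faces.

B is a rectangular door frame: two vertical jambs of 72×88 mm section, 1976 mm tall, with a clear opening 730 mm wide between their inner faces. A header 111 mm tall and 88 mm deep lies on top of the jambs and spans the full outside width.

C is an I-beam lying along x, 1830 mm long. Overall section height 501 mm. Two flanges 258 mm wide (y) and 27 mm thick, one on the floor and one at the top; a web 14 mm thick runs between them, centred on the flange width.

The door frame is on top of the table. The I-beam is on the floor beside the table on its +x side.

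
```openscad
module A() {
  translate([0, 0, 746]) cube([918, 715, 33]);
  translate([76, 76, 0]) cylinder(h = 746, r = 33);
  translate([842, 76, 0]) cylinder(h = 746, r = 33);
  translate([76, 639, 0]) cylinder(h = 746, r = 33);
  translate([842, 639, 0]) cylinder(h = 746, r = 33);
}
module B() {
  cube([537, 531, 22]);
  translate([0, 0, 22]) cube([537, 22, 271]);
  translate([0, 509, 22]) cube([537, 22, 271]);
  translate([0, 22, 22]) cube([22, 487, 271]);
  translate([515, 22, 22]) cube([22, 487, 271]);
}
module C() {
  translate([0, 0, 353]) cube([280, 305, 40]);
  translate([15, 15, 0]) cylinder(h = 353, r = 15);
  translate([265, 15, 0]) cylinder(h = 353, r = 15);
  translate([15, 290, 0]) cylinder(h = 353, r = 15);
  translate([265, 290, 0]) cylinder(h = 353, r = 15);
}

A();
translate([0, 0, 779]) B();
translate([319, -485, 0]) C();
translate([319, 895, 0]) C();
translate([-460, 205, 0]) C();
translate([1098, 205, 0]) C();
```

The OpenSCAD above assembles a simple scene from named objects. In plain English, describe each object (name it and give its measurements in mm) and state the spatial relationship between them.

A is a table with a 918×715 mm rectangular top, 33 mm thick, top surface at z = 779 mm, supported by four round legs of 66 mm diameter, each leg's bounding box inset 43 mm from the nearest pair of top edges, running from the floor.

B is an open-topped rectangular box: outside dimensions 537×531×293 mm, with a uniform wall and base thickness of 22 mm. The base is a full 537×531 slab on the floor; four walls sit on top of the base. The front and back walls (the −y and +y sides) span the full width; the two side walls fit between them.

C is a four-legged stool. The seat is a 280×305×40 mm slab whose top surface is at z = 393 mm; four round legs, each 30 mm in diameter, run from the floor (z = 0) to the underside of the seat, each leg's axis is inset half a diameter from the nearest pair of seat edges (so the leg's bounding box is flush with the corner).

The open box is on top of the table. Four stools sit around the table at the −y, +y, −x, +x sides.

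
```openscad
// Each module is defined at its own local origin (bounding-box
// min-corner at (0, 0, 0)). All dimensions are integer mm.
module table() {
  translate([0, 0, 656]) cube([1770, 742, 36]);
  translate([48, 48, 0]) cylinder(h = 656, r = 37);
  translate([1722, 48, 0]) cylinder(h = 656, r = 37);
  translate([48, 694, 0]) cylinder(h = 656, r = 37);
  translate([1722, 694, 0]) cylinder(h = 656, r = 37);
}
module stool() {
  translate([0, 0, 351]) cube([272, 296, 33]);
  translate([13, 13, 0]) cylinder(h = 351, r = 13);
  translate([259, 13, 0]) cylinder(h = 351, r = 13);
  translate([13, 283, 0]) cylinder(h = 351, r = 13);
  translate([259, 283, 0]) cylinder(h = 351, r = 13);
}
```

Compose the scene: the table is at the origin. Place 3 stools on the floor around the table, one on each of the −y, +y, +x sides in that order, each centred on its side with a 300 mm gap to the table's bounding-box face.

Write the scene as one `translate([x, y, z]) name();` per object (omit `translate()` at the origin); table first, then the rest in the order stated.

table();
translate([749, -596, 0]) stool();
translate([749, 1042, 0]) stool();
translate([2070, 223, 0]) stool();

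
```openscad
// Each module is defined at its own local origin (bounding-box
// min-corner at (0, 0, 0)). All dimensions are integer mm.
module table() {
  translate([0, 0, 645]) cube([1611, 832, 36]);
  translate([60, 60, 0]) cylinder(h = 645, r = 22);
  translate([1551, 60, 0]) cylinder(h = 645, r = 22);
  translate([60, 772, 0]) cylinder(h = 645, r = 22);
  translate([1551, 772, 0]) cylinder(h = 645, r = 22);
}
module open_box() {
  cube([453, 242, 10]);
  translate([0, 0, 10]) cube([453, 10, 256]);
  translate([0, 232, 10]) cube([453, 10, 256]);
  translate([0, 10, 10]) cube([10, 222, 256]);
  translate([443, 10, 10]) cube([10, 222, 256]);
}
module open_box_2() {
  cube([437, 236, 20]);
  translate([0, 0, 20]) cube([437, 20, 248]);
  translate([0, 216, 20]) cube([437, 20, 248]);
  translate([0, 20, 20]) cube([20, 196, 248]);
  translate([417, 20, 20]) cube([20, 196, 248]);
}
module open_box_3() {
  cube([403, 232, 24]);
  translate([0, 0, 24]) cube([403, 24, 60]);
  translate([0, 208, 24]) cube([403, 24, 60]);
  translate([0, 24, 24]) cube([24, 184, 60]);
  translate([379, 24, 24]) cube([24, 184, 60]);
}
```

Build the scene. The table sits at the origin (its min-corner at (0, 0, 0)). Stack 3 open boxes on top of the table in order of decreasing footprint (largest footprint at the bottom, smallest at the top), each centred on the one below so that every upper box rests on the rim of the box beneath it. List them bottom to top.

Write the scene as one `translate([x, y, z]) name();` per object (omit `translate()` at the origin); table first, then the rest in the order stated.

table();
translate([579, 295, 681]) open_box();
translate([587, 298, 947]) open_box_2();
translate([604, 300, 1215]) open_box_3();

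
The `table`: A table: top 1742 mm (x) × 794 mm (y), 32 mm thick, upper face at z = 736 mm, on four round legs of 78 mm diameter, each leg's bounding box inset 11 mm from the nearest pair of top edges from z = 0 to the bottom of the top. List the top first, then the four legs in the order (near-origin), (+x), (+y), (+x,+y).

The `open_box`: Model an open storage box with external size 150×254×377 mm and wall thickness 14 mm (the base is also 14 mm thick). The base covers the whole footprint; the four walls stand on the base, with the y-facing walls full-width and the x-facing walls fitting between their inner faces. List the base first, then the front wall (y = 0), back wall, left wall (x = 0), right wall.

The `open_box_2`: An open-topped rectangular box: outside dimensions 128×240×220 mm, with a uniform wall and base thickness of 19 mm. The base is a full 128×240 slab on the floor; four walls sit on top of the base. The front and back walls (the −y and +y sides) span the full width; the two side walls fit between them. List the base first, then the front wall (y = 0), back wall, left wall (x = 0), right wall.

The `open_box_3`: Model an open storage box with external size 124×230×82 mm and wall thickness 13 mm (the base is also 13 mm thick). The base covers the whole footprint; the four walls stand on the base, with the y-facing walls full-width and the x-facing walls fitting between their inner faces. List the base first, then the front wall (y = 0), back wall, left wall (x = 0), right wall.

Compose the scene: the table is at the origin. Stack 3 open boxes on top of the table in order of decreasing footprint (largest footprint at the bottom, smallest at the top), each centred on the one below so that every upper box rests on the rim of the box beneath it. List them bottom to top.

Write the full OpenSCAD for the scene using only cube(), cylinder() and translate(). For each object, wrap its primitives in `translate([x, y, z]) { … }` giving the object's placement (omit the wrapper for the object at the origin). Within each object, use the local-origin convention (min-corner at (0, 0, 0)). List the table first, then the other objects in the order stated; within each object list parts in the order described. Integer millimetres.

translate([0, 0, 704]) cube([1742, 794, 32]);
translate([50, 50, 0]) cylinder(h = 704, r = 39);
translate([1692, 50, 0]) cylinder(h = 704, r = 39);
translate([50, 744, 0]) cylinder(h = 704, r = 39);
translate([1692, 744, 0]) cylinder(h = 704, r = 39);
translate([796, 270, 736]) {
  cube([150, 254, 14]);
  translate([0, 0, 14]) cube([150, 14, 363]);
  translate([0, 240, 14]) cube([150, 14, 363]);
  translate([0, 14, 14]) cube([14, 226, 363]);
  translate([136, 14, 14]) cube([14, 226, 363]);
}
translate([807, 277, 1113]) {
  cube([128, 240, 19]);
  translate([0, 0, 19]) cube([128, 19, 201]);
  translate([0, 221, 19]) cube([128, 19, 201]);
  translate([0, 19, 19]) cube([19, 202, 201]);
  translate([109, 19, 19]) cube([19, 202, 201]);
}
translate([809, 282, 1333]) {
  cube([124, 230, 13]);
  translate([0, 0, 13]) cube([124, 13, 69]);
  translate([0, 217, 13]) cube([124, 13, 69]);
  translate([0, 13, 13]) cube([13, 204, 69]);
  translate([111, 13, 13]) cube([13, 204, 69]);
}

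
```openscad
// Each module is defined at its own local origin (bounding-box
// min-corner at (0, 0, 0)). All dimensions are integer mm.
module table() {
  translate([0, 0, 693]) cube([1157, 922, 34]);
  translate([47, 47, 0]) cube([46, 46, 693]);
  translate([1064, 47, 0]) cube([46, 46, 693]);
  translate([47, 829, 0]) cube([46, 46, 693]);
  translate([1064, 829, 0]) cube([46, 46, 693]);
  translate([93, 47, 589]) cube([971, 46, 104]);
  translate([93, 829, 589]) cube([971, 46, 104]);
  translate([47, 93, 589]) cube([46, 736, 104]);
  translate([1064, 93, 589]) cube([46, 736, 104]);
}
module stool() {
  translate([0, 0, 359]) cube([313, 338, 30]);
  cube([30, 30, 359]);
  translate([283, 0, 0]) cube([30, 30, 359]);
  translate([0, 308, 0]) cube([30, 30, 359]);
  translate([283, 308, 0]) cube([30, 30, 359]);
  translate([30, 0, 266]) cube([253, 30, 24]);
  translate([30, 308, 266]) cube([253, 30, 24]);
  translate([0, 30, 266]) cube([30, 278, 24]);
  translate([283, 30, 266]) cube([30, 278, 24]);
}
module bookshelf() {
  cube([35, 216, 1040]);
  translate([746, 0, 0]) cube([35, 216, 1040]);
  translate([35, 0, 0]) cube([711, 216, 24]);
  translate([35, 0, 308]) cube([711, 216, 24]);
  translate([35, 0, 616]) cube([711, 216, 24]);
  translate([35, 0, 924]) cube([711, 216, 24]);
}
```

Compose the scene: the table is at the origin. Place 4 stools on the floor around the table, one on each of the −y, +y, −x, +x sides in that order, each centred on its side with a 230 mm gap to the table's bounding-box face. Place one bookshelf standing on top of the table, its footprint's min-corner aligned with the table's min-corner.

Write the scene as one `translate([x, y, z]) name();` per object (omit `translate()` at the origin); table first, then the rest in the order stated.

table();
translate([422, -568, 0]) stool();
translate([422, 1152, 0]) stool();
translate([-543, 292, 0]) stool();
translate([1387, 292, 0]) stool();
translate([0, 0, 727]) bookshelf();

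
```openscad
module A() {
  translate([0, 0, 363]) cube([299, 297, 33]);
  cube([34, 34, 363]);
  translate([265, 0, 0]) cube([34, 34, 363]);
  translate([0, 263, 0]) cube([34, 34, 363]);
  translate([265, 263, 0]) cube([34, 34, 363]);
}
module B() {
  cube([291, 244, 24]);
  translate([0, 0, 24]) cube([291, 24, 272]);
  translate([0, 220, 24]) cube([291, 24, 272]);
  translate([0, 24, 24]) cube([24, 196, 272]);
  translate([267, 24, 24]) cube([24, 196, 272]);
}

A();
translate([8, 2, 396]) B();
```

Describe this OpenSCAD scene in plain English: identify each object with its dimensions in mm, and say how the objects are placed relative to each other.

A is a four-legged stool. The seat is a 299×297×33 mm slab whose top surface is at z = 396 mm; four square legs, each 34×34 mm in cross-section, run from the floor (z = 0) to the underside of the seat, each flush with a corner of the seat.

B is an open storage box with external size 291×244×296 mm and wall thickness 24 mm (the base is also 24 mm thick). The base covers the whole footprint; the four walls stand on the base, with the y-facing walls full-width and the x-facing walls fitting between their inner faces.

The open box is on top of the stool.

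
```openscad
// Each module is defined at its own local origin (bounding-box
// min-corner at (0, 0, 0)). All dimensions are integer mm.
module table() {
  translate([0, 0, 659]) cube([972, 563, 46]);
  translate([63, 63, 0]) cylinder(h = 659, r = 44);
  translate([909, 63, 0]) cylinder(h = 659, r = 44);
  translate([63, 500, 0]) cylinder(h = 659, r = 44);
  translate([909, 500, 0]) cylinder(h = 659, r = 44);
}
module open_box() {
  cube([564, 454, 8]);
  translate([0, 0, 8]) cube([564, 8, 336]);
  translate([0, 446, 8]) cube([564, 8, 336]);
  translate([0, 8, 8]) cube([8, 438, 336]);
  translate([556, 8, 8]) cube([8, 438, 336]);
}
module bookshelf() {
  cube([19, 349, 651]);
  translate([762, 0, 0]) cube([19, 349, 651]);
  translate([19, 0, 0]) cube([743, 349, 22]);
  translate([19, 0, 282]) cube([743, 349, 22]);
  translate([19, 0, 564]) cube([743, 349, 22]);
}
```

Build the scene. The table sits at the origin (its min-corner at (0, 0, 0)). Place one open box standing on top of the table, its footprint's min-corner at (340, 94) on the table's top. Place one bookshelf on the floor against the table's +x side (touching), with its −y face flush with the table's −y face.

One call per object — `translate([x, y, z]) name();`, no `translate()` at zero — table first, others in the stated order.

table();
translate([340, 94, 705]) open_box();
translate([972, 0, 0]) bookshelf();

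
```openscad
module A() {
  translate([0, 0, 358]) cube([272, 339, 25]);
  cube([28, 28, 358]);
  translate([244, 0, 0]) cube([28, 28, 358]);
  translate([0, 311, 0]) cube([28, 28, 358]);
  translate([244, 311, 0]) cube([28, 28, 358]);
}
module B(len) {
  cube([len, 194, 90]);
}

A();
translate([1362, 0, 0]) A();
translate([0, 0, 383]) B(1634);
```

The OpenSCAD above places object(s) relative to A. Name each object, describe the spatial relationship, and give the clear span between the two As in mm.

Second stool starts at x = 1362; first ends at x = 272; clear span = 1362 − 272 = 1090 mm.

A is a stool. B is a beam. A beam spans the tops of two stools. The clear span between the two stools is 1090 mm.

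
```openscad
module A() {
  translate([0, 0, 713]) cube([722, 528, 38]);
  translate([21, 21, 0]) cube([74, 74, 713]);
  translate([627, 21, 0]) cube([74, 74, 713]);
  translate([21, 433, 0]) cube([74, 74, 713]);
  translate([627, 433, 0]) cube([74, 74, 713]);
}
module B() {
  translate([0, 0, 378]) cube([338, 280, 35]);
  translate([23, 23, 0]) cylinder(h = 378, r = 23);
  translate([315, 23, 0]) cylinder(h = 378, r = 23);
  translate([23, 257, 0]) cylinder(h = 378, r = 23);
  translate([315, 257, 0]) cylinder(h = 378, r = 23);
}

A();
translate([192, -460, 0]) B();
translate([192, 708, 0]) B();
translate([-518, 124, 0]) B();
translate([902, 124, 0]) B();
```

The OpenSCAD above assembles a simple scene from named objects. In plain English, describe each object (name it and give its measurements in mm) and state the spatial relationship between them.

A is a rectangular dining table. The top is 722×528×38 mm with its upper surface at z = 751 mm. It stands on four 74×74 mm square legs, each inset 21 mm from the nearest pair of top edges, running from the floor to the underside of the top.

B is a simple wooden stool: a rectangular seat 338 mm (x) by 280 mm (y), 35 mm thick, top face at z = 413 mm, on four round legs, each 46 mm in diameter. The legs rest on z = 0, each leg's axis is inset half a diameter from the nearest pair of seat edges (so the leg's bounding box is flush with the corner).

Four stools sit around the table at the −y, +y, −x, +x sides.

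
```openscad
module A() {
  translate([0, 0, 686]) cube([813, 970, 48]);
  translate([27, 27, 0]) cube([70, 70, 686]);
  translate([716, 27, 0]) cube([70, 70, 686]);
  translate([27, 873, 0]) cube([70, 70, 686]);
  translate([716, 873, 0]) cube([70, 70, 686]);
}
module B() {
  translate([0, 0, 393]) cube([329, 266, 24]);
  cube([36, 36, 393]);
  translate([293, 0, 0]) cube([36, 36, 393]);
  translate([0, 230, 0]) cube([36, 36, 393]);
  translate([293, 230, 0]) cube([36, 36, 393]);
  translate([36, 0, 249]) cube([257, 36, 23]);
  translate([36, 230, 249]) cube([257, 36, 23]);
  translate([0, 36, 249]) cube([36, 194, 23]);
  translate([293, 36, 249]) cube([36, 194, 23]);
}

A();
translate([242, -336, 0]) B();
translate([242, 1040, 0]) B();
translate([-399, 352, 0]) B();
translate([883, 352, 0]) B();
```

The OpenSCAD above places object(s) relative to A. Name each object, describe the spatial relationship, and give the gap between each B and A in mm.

A is a table. B is a stool. Four stools sit around the table at the −y, +y, −x, +x sides. The gap between each stool and the table is 70 mm.

Each stool's nearest face is 70 mm from the table's bounding box.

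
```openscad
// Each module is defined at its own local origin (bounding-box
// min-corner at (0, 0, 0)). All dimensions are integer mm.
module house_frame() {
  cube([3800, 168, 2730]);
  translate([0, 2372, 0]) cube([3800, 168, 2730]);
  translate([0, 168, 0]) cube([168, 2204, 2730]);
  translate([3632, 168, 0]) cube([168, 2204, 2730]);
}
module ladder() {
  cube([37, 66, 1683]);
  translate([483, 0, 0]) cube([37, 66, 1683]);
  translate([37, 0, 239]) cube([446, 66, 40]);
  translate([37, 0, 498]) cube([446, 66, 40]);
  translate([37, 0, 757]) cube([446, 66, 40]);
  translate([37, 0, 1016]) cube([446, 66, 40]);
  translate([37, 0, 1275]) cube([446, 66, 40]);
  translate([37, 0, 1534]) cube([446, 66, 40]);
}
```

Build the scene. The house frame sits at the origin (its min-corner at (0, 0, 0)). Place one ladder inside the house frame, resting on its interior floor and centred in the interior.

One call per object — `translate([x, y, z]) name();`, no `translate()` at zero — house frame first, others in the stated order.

house_frame();
translate([1640, 1237, 0]) ladder();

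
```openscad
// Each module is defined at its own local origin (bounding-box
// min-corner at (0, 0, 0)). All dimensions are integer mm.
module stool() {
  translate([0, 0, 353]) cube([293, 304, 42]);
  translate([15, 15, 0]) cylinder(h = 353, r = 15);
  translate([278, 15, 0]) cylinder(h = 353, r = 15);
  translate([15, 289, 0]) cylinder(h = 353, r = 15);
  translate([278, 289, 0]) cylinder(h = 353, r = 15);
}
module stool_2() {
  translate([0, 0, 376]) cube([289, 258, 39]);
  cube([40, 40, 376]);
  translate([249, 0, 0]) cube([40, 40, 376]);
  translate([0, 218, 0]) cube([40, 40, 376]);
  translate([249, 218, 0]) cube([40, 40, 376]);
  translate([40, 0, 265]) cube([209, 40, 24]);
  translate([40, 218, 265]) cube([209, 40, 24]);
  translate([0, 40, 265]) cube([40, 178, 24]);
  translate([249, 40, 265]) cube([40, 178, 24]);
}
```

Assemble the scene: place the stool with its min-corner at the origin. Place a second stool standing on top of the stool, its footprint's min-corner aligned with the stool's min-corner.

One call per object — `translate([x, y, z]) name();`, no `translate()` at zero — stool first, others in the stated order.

stool();
translate([0, 0, 395]) stool_2();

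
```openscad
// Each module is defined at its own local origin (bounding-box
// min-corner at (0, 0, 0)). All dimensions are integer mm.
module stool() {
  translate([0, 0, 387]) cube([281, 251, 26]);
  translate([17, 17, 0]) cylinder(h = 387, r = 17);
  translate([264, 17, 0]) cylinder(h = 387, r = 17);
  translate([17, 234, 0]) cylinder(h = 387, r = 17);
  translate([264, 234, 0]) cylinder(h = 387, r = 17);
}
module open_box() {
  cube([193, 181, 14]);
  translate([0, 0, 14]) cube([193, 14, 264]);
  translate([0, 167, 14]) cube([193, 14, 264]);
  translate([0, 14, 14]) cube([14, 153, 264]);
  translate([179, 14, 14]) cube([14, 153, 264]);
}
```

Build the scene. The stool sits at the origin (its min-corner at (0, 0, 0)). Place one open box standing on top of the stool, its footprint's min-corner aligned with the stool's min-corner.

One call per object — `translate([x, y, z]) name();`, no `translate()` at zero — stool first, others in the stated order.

stool();
translate([0, 0, 413]) open_box();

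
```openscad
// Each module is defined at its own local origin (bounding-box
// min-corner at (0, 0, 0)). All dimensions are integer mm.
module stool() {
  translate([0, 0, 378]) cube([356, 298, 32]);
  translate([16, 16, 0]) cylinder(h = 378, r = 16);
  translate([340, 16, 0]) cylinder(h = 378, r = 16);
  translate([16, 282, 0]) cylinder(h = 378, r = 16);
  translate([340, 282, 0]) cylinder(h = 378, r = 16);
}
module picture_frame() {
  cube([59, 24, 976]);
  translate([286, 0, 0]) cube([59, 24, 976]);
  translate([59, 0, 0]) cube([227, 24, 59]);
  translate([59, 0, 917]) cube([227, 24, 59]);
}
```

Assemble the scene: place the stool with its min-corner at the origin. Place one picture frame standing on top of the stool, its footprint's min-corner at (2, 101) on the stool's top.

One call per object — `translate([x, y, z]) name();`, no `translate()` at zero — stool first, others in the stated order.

stool();
translate([2, 101, 410]) picture_frame();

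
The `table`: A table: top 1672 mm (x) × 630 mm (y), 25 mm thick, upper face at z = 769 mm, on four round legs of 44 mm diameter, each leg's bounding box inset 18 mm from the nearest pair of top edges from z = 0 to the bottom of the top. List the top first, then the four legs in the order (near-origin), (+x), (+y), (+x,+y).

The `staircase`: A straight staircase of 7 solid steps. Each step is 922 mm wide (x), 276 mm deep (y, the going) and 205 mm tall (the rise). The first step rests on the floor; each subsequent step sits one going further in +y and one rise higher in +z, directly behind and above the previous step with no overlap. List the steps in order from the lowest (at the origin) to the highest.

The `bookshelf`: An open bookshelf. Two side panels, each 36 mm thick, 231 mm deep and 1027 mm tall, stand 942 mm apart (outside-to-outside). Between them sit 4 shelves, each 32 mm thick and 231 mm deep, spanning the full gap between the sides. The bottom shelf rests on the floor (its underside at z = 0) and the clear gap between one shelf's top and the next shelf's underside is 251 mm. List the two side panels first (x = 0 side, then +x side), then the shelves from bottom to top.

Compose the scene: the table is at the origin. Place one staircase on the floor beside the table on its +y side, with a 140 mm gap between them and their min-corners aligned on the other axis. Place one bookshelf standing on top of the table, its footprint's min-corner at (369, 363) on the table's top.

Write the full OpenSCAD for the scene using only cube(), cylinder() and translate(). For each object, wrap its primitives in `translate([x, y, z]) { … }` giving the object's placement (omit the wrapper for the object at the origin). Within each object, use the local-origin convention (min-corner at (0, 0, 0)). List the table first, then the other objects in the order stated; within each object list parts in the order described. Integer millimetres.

translate([0, 0, 744]) cube([1672, 630, 25]);
translate([40, 40, 0]) cylinder(h = 744, r = 22);
translate([1632, 40, 0]) cylinder(h = 744, r = 22);
translate([40, 590, 0]) cylinder(h = 744, r = 22);
translate([1632, 590, 0]) cylinder(h = 744, r = 22);
translate([0, 770, 0]) {
  cube([922, 276, 205]);
  translate([0, 276, 205]) cube([922, 276, 205]);
  translate([0, 552, 410]) cube([922, 276, 205]);
  translate([0, 828, 615]) cube([922, 276, 205]);
  translate([0, 1104, 820]) cube([922, 276, 205]);
  translate([0, 1380, 1025]) cube([922, 276, 205]);
  translate([0, 1656, 1230]) cube([922, 276, 205]);
}
translate([369, 363, 769]) {
  cube([36, 231, 1027]);
  translate([906, 0, 0]) cube([36, 231, 1027]);
  translate([36, 0, 0]) cube([870, 231, 32]);
  translate([36, 0, 283]) cube([870, 231, 32]);
  translate([36, 0, 566]) cube([870, 231, 32]);
  translate([36, 0, 849]) cube([870, 231, 32]);
}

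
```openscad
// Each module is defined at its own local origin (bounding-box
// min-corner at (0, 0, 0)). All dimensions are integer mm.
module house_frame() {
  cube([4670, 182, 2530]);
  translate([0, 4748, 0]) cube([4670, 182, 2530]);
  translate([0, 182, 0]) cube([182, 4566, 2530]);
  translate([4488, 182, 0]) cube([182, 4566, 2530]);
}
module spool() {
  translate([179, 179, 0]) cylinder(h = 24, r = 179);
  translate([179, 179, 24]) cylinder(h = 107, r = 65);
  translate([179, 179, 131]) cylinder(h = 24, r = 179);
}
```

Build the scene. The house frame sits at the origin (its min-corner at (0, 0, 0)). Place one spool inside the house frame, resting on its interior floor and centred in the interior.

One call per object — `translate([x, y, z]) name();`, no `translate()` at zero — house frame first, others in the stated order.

house_frame();
translate([2156, 2286, 0]) spool();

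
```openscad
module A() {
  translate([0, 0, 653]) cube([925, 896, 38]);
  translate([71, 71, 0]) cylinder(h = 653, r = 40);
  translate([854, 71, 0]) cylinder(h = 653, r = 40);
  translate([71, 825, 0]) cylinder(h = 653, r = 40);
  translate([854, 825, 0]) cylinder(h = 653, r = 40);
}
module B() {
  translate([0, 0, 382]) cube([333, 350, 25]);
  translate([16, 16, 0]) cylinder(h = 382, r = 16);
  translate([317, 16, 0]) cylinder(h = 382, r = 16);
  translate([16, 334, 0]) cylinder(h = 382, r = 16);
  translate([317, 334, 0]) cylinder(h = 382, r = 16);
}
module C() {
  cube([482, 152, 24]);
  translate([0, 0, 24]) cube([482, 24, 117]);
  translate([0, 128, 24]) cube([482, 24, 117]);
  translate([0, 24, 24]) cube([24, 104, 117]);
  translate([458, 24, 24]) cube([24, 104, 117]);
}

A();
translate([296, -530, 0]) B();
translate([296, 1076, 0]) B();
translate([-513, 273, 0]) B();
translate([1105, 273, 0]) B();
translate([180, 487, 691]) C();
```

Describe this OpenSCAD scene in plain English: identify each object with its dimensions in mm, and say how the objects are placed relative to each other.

A is a table with a 925×896 mm rectangular top, 38 mm thick, top surface at z = 691 mm, supported by four round legs of 80 mm diameter, each leg's bounding box inset 31 mm from the nearest pair of top edges, running from the floor.

B is a four-legged stool. The seat is 333×350 mm, 25 mm thick, top at z = 407 mm. It stands on four round legs, each 32 mm in diameter, from z = 0 to the seat underside, each leg's axis is inset half a diameter from the nearest pair of seat edges (so the leg's bounding box is flush with the corner).

C is an open storage box with external size 482×152×141 mm and wall thickness 24 mm (the base is also 24 mm thick). The base covers the whole footprint; the four walls stand on the base, with the y-facing walls full-width and the x-facing walls fitting between their inner faces.

Four stools sit around the table at the −y, +y, −x, +x sides. The open box is on top of the table.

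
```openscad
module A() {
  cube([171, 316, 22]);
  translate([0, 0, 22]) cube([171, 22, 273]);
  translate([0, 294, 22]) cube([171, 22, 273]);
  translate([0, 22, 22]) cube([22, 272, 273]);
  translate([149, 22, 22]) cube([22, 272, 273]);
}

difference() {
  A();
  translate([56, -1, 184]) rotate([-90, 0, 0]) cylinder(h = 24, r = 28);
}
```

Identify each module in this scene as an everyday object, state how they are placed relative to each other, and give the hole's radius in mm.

The subtracted cylinder has r = 28 mm.

A is an open box. The open box has a circular hole through its front wall. The hole's radius is 28 mm.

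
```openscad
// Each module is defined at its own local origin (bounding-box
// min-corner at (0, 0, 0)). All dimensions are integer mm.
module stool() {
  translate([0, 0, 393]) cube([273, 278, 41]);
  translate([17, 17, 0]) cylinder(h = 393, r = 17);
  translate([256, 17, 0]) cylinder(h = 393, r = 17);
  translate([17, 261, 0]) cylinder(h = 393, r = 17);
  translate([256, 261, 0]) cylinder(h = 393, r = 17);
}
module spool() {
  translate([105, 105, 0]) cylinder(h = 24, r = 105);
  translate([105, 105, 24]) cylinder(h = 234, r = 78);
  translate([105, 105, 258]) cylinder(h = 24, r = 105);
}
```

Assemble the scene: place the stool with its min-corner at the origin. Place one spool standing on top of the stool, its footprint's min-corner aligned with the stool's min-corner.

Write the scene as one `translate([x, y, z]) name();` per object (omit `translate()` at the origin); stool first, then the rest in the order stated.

stool();
translate([0, 0, 434]) spool();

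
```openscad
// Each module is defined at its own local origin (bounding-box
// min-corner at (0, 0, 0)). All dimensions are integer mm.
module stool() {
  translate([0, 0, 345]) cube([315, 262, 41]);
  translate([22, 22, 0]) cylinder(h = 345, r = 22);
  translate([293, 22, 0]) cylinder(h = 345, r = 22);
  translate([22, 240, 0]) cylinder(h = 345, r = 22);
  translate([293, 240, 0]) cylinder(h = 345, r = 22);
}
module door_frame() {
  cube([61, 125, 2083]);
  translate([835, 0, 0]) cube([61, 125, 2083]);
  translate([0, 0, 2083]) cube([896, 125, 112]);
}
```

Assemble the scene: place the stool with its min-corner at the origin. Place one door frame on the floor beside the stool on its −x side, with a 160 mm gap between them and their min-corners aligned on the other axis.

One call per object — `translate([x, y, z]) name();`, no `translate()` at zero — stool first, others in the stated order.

stool();
translate([-1056, 0, 0]) door_frame();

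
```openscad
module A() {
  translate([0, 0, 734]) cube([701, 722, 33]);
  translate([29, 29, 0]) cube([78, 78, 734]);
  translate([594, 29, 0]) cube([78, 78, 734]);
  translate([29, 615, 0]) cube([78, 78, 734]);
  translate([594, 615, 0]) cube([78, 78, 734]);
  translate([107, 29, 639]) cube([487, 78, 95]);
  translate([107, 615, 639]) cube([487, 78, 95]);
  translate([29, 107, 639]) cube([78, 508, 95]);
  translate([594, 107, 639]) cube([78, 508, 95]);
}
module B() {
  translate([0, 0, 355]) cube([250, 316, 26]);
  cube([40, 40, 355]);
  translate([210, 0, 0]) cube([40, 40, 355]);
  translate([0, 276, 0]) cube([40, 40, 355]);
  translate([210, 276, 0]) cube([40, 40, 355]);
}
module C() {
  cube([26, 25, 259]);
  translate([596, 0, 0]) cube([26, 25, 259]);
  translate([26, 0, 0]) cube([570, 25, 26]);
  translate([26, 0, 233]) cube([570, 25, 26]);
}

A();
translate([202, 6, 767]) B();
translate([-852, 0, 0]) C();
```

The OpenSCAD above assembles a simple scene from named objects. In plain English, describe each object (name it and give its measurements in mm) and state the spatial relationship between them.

A is a rectangular dining table. The top is 701×722×33 mm with its upper surface at z = 767 mm. It stands on four 78×78 mm square legs, each inset 29 mm from the nearest pair of top edges, running from the floor to the underside of the top. Four apron rails, 78 mm thick and 95 mm tall, run between adjacent legs with their top edges flush with the underside of the top and their outer faces flush with the legs' outer faces.

B is a four-legged stool. The seat is 250×316 mm, 26 mm thick, top at z = 381 mm. It stands on four square legs, each 40×40 mm in cross-section, from z = 0 to the seat underside, each flush with a corner of the seat.

C is a rectangular picture frame lying in the x–z plane (depth along y). The opening is 570 mm wide (x) by 207 mm tall (z), surrounded by a border 26 mm wide on all four sides. The frame is 25 mm deep and is made of two full-height vertical stiles with two horizontal rails fitted between them.

The stool is on top of the table. The picture frame is on the floor beside the table on its −x side.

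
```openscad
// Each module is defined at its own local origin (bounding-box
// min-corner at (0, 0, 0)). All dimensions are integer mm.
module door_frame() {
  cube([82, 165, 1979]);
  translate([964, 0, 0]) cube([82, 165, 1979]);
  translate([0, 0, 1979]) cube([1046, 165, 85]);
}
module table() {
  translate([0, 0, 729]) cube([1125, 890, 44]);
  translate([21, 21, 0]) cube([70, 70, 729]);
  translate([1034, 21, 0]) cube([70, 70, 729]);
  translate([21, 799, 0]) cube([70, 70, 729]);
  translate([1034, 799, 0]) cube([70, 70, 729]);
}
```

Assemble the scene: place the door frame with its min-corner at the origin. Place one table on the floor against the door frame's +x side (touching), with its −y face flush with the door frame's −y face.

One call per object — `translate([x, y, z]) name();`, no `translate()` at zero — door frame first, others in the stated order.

door_frame();
translate([1046, 0, 0]) table();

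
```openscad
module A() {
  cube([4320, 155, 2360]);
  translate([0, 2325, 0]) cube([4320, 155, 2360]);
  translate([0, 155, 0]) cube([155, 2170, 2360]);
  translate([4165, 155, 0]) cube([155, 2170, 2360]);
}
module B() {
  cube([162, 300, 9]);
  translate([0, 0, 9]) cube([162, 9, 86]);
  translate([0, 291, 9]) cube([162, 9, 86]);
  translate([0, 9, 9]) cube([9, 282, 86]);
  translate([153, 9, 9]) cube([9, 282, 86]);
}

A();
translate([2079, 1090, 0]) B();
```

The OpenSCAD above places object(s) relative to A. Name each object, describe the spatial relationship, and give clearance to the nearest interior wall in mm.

A is a house frame. B is an open box. The open box sits inside the house frame, centred. The clearance to the nearest interior wall is 935 mm.

Clearances: x = 1924, y = 935; minimum 935 mm.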